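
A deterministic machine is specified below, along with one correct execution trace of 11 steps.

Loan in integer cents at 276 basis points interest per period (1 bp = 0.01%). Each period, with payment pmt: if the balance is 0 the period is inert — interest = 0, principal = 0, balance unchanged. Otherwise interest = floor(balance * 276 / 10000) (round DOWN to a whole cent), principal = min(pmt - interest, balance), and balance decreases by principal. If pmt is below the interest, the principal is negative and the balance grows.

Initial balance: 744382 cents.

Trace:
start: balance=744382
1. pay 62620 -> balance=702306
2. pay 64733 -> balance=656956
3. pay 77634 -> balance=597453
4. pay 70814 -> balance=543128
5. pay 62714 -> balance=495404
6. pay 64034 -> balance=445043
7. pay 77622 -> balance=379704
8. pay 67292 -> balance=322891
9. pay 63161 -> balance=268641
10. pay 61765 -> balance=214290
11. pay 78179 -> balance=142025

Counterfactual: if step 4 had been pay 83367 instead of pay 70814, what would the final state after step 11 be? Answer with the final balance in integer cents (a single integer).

126836

(re-executing from step 4 with the substitution; state before step 4: balance=597453)
4. pay 83367 -> balance=530575
5. pay 62714 -> balance=482504
6. pay 64034 -> balance=431787
7. pay 77622 -> balance=366082
8. pay 67292 -> balance=308893
9. pay 63161 -> balance=254257
10. pay 61765 -> balance=199509
11. pay 78179 -> balance=126836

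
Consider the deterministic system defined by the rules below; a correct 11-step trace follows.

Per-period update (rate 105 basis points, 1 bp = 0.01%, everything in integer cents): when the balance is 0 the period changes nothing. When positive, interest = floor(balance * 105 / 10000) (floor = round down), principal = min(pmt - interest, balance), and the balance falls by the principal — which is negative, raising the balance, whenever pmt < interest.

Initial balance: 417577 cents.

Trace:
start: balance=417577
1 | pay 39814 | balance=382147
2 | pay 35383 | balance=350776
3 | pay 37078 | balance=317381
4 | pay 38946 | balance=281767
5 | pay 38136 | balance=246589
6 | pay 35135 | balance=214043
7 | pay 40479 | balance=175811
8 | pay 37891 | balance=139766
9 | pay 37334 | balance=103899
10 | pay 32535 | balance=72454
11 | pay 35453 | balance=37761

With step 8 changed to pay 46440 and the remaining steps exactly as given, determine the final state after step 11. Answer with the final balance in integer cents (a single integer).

(re-executing from step 8 with the substitution; state before step 8: balance=175811)
8 | pay 46440 | balance=131217
9 | pay 37334 | balance=95260
10 | pay 32535 | balance=63725
11 | pay 35453 | balance=28941

28941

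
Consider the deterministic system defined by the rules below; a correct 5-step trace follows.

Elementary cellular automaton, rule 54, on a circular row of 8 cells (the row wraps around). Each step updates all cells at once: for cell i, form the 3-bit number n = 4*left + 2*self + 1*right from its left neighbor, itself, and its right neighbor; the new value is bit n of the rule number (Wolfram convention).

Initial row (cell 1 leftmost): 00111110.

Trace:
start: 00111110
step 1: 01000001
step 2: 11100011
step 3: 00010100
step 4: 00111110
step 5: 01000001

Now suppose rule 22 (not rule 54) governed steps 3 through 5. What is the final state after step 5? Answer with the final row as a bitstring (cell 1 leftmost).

(re-executing steps 3..5 under rule 22; state before step 3: 11100011)
step 3: 00010100
step 4: 00110110
step 5: 01000001

01000001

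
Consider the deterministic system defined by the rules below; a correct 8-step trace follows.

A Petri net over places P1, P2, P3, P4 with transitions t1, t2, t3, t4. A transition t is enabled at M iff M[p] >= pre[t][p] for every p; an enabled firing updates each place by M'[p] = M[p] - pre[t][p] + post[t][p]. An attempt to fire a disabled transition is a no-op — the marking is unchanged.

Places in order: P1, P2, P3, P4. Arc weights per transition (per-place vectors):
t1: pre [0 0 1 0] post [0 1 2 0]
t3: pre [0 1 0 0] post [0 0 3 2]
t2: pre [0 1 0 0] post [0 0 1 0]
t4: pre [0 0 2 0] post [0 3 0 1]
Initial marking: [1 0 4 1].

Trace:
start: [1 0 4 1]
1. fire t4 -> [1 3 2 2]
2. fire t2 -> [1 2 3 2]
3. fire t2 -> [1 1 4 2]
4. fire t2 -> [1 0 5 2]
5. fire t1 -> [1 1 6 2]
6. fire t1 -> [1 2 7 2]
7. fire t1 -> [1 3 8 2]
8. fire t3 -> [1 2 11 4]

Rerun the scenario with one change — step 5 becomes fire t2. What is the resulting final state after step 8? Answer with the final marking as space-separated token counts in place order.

(re-executing from step 5 with the substitution; state before step 5: [1 0 5 2])
5. fire t2 -> [1 0 5 2]
6. fire t1 -> [1 1 6 2]
7. fire t1 -> [1 2 7 2]
8. fire t3 -> [1 1 10 4]

1 1 10 4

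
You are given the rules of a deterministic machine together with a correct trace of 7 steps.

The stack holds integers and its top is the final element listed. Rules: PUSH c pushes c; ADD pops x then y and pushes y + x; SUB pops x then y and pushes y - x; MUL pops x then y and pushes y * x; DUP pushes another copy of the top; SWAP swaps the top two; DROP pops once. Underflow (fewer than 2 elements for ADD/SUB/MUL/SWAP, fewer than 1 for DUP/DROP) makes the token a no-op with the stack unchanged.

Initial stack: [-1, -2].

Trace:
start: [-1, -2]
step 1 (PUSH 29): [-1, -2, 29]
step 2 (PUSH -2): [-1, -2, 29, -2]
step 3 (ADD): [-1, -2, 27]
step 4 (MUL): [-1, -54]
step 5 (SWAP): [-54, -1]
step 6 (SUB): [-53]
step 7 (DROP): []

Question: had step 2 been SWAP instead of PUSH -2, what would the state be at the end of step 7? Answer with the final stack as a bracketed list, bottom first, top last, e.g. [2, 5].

(re-executing from step 2 with the substitution; state before step 2: [-1, -2, 29])
step 2 (SWAP): [-1, 29, -2]
step 3 (ADD): [-1, 27]
step 4 (MUL): [-27]
step 5 (SWAP): [-27]
step 6 (SUB): [-27]
step 7 (DROP): []

[]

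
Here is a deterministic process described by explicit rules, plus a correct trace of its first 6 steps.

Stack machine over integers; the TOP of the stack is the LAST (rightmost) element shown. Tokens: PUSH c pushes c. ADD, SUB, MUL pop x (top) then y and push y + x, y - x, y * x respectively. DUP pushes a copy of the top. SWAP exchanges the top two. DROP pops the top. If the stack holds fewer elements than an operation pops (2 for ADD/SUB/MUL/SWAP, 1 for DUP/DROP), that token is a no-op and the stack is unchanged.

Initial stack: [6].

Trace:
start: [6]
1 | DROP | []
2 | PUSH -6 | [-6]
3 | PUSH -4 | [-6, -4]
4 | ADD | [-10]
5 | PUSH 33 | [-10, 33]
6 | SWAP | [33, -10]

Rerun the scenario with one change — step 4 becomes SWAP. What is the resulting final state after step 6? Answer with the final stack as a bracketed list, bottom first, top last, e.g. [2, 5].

(re-executing from step 4 with the substitution; state before step 4: [-6, -4])
4 | SWAP | [-4, -6]
5 | PUSH 33 | [-4, -6, 33]
6 | SWAP | [-4, 33, -6]

[-4, 33, -6]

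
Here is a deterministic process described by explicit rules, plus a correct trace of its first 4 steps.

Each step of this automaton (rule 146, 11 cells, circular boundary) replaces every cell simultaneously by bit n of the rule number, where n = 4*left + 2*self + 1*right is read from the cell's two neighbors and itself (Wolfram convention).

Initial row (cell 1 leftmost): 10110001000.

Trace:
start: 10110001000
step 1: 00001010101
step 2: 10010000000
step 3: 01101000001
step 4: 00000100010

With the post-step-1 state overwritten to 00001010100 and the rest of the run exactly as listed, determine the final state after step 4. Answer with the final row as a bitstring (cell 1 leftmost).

state after step 1 := 00001010100
step 2: 00010000010
step 3: 00101000101
step 4: 11000101000

11000101000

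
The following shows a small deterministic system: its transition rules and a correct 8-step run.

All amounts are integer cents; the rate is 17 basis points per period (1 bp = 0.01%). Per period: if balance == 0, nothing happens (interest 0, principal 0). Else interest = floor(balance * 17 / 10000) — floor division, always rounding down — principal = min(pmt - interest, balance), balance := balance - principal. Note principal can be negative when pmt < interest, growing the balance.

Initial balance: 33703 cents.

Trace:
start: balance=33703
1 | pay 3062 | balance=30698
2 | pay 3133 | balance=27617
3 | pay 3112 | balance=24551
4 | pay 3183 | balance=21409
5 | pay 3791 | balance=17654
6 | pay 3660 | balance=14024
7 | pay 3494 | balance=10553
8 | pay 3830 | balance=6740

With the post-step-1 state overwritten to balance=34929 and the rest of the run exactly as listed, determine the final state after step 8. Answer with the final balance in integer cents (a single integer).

state after step 1 := balance=34929
2 | pay 3133 | balance=31855
3 | pay 3112 | balance=28797
4 | pay 3183 | balance=25662
5 | pay 3791 | balance=21914
6 | pay 3660 | balance=18291
7 | pay 3494 | balance=14828
8 | pay 3830 | balance=11023

11023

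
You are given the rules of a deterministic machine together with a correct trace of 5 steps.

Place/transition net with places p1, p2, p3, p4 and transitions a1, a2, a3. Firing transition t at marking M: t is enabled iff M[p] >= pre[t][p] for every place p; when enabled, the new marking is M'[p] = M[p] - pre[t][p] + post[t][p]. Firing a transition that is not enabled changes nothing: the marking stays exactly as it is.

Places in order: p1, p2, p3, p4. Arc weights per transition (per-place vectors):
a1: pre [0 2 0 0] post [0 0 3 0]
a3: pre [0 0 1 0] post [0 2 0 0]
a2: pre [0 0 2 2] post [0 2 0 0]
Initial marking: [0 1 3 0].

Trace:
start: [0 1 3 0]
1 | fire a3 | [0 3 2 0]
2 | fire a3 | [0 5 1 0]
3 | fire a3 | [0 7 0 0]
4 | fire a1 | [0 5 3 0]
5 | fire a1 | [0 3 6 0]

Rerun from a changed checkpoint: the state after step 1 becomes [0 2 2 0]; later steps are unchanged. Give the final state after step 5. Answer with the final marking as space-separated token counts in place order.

state after step 1 := [0 2 2 0]
2 | fire a3 | [0 4 1 0]
3 | fire a3 | [0 6 0 0]
4 | fire a1 | [0 4 3 0]
5 | fire a1 | [0 2 6 0]

0 2 6 0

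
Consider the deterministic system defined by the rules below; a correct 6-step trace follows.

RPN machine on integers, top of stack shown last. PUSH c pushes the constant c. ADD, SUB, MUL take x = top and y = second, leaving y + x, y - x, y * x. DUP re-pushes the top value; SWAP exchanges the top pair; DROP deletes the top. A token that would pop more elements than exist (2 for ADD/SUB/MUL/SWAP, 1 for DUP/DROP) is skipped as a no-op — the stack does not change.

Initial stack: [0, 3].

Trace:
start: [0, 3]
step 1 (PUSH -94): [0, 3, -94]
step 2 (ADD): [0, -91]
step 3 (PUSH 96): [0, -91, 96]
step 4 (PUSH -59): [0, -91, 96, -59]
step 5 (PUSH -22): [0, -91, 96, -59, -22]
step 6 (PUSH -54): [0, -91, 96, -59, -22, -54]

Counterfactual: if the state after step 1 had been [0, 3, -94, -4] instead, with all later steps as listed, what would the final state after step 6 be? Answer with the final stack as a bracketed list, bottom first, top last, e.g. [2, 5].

[0, 3, -98, 96, -59, -22, -54]

state after step 1 := [0, 3, -94, -4]
step 2 (ADD): [0, 3, -98]
step 3 (PUSH 96): [0, 3, -98, 96]
step 4 (PUSH -59): [0, 3, -98, 96, -59]
step 5 (PUSH -22): [0, 3, -98, 96, -59, -22]
step 6 (PUSH -54): [0, 3, -98, 96, -59, -22, -54]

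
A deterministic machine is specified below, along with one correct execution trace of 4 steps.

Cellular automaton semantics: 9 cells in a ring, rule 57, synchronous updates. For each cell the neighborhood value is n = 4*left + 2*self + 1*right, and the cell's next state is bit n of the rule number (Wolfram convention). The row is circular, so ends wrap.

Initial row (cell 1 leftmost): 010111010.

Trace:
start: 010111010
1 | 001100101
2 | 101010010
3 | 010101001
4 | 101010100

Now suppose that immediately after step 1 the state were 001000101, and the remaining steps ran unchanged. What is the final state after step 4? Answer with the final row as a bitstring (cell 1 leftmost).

101010100

state after step 1 := 001000101
2 | 100110010
3 | 010101001
4 | 101010100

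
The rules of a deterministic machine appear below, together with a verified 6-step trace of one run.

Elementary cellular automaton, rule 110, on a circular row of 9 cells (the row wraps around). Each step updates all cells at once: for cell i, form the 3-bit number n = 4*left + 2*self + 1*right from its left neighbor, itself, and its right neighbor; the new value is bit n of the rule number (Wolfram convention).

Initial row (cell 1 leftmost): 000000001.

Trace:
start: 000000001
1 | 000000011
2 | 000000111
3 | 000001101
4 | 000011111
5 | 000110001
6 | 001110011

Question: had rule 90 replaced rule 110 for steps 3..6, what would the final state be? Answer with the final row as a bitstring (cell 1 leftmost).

(re-executing steps 3..6 under rule 90; state before step 3: 000000111)
3 | 100001101
4 | 110011101
5 | 011110101
6 | 010010000

010010000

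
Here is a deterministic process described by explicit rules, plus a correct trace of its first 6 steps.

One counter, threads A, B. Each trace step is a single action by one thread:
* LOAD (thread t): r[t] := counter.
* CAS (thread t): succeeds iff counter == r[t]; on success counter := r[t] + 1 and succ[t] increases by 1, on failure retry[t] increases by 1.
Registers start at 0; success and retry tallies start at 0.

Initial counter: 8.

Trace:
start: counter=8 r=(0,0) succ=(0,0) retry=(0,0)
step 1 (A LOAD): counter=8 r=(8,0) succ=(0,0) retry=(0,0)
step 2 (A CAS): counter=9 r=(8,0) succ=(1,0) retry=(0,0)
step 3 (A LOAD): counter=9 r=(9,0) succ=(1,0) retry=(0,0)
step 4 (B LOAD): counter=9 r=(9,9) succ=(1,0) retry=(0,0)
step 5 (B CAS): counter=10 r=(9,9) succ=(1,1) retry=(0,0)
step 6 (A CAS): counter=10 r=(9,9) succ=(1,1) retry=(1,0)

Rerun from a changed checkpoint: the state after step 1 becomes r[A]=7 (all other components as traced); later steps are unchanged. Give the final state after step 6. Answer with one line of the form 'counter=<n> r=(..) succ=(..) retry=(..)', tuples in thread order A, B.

state after step 1 := counter=8 r=(7,0) succ=(0,0) retry=(0,0)
step 2 (A CAS): counter=8 r=(7,0) succ=(0,0) retry=(1,0)
step 3 (A LOAD): counter=8 r=(8,0) succ=(0,0) retry=(1,0)
step 4 (B LOAD): counter=8 r=(8,8) succ=(0,0) retry=(1,0)
step 5 (B CAS): counter=9 r=(8,8) succ=(0,1) retry=(1,0)
step 6 (A CAS): counter=9 r=(8,8) succ=(0,1) retry=(2,0)

counter=9 r=(8,8) succ=(0,1) retry=(2,0)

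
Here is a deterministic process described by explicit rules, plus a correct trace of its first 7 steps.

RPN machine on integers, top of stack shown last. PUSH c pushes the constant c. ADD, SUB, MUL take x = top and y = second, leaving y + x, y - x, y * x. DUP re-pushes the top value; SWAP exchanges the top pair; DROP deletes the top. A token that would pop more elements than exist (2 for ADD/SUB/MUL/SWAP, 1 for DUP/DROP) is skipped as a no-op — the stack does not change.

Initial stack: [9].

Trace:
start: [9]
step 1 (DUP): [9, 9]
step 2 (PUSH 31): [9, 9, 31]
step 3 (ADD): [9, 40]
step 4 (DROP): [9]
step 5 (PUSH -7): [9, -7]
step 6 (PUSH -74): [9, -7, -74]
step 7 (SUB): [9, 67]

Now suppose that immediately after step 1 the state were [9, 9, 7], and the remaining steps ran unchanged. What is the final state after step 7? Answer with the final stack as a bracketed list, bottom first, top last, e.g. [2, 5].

state after step 1 := [9, 9, 7]
step 2 (PUSH 31): [9, 9, 7, 31]
step 3 (ADD): [9, 9, 38]
step 4 (DROP): [9, 9]
step 5 (PUSH -7): [9, 9, -7]
step 6 (PUSH -74): [9, 9, -7, -74]
step 7 (SUB): [9, 9, 67]

[9, 9, 67]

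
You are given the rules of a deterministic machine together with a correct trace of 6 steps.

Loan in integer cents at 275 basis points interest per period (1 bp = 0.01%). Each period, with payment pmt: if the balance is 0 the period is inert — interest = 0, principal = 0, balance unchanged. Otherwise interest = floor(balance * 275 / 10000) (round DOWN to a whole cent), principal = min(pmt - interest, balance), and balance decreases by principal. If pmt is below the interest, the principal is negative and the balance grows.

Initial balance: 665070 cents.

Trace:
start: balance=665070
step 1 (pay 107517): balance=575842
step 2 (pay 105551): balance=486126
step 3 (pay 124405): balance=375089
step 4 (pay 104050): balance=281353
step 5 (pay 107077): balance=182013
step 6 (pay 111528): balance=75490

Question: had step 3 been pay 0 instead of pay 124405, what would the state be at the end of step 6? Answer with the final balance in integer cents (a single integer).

(re-executing from step 3 with the substitution; state before step 3: balance=486126)
step 3 (pay 0): balance=499494
step 4 (pay 104050): balance=409180
step 5 (pay 107077): balance=313355
step 6 (pay 111528): balance=210444

210444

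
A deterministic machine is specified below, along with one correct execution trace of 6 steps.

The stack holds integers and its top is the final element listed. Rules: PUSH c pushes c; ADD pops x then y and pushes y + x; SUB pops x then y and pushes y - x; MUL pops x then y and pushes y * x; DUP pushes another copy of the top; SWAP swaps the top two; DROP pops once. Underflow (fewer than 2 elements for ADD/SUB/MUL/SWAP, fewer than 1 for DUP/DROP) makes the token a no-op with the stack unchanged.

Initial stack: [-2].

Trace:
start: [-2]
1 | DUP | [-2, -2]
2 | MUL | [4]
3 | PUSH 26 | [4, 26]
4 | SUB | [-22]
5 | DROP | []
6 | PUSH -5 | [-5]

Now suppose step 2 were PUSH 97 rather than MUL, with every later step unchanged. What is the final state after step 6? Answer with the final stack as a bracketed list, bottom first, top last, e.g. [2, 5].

[-2, -2, -5]

(re-executing from step 2 with the substitution; state before step 2: [-2, -2])
2 | PUSH 97 | [-2, -2, 97]
3 | PUSH 26 | [-2, -2, 97, 26]
4 | SUB | [-2, -2, 71]
5 | DROP | [-2, -2]
6 | PUSH -5 | [-2, -2, -5]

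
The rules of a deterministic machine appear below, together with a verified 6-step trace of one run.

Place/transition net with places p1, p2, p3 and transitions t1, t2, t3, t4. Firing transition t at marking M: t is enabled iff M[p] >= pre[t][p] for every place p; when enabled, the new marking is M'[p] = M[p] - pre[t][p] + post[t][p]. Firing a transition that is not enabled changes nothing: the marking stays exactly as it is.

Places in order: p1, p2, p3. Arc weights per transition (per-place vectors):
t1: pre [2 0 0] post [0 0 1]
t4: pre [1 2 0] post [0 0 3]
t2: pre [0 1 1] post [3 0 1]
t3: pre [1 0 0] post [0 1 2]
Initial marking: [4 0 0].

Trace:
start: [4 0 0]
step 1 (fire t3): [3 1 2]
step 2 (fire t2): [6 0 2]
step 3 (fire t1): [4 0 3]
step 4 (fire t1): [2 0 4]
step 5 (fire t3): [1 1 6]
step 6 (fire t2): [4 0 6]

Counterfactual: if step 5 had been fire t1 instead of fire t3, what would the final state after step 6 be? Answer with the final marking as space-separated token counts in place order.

0 0 5

(re-executing from step 5 with the substitution; state before step 5: [2 0 4])
step 5 (fire t1): [0 0 5]
step 6 (fire t2): [0 0 5]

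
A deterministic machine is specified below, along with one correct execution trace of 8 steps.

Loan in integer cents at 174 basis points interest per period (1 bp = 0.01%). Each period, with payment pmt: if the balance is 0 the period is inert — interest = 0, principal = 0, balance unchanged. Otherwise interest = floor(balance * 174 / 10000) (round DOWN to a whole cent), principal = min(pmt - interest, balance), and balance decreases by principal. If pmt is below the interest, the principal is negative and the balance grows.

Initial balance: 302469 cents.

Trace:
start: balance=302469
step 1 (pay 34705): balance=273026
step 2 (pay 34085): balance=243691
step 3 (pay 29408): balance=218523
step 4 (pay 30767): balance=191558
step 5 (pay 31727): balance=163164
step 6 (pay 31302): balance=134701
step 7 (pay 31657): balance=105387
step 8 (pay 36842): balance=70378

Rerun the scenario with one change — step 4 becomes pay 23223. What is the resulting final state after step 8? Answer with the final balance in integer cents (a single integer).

(re-executing from step 4 with the substitution; state before step 4: balance=218523)
step 4 (pay 23223): balance=199102
step 5 (pay 31727): balance=170839
step 6 (pay 31302): balance=142509
step 7 (pay 31657): balance=113331
step 8 (pay 36842): balance=78460

78460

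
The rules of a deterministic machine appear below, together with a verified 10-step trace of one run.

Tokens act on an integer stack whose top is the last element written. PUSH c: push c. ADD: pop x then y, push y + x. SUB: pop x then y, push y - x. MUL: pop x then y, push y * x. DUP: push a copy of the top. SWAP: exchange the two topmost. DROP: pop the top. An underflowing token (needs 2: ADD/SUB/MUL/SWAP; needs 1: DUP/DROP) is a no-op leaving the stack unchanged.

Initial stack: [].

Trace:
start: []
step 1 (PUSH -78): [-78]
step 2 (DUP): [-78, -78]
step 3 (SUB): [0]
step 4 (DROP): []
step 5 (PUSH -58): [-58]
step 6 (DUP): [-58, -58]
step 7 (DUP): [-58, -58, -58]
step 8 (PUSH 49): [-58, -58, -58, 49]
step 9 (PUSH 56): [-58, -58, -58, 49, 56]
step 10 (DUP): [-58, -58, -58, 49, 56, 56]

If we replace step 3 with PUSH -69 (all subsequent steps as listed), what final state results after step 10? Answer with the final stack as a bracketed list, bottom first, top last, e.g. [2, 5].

[-78, -78, -58, -58, -58, 49, 56, 56]

(re-executing from step 3 with the substitution; state before step 3: [-78, -78])
step 3 (PUSH -69): [-78, -78, -69]
step 4 (DROP): [-78, -78]
step 5 (PUSH -58): [-78, -78, -58]
step 6 (DUP): [-78, -78, -58, -58]
step 7 (DUP): [-78, -78, -58, -58, -58]
step 8 (PUSH 49): [-78, -78, -58, -58, -58, 49]
step 9 (PUSH 56): [-78, -78, -58, -58, -58, 49, 56]
step 10 (DUP): [-78, -78, -58, -58, -58, 49, 56, 56]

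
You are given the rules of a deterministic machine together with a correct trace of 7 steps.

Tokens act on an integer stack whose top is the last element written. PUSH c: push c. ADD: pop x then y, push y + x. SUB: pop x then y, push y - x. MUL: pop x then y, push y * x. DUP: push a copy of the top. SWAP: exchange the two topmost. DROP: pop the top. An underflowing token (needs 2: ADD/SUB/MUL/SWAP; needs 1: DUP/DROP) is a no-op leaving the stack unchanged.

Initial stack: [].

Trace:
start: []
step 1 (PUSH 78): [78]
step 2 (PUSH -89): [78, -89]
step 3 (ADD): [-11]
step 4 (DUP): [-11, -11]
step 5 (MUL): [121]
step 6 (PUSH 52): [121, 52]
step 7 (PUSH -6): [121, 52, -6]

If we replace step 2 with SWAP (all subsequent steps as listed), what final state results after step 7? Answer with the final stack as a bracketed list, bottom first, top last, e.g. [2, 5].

(re-executing from step 2 with the substitution; state before step 2: [78])
step 2 (SWAP): [78]
step 3 (ADD): [78]
step 4 (DUP): [78, 78]
step 5 (MUL): [6084]
step 6 (PUSH 52): [6084, 52]
step 7 (PUSH -6): [6084, 52, -6]

[6084, 52, -6]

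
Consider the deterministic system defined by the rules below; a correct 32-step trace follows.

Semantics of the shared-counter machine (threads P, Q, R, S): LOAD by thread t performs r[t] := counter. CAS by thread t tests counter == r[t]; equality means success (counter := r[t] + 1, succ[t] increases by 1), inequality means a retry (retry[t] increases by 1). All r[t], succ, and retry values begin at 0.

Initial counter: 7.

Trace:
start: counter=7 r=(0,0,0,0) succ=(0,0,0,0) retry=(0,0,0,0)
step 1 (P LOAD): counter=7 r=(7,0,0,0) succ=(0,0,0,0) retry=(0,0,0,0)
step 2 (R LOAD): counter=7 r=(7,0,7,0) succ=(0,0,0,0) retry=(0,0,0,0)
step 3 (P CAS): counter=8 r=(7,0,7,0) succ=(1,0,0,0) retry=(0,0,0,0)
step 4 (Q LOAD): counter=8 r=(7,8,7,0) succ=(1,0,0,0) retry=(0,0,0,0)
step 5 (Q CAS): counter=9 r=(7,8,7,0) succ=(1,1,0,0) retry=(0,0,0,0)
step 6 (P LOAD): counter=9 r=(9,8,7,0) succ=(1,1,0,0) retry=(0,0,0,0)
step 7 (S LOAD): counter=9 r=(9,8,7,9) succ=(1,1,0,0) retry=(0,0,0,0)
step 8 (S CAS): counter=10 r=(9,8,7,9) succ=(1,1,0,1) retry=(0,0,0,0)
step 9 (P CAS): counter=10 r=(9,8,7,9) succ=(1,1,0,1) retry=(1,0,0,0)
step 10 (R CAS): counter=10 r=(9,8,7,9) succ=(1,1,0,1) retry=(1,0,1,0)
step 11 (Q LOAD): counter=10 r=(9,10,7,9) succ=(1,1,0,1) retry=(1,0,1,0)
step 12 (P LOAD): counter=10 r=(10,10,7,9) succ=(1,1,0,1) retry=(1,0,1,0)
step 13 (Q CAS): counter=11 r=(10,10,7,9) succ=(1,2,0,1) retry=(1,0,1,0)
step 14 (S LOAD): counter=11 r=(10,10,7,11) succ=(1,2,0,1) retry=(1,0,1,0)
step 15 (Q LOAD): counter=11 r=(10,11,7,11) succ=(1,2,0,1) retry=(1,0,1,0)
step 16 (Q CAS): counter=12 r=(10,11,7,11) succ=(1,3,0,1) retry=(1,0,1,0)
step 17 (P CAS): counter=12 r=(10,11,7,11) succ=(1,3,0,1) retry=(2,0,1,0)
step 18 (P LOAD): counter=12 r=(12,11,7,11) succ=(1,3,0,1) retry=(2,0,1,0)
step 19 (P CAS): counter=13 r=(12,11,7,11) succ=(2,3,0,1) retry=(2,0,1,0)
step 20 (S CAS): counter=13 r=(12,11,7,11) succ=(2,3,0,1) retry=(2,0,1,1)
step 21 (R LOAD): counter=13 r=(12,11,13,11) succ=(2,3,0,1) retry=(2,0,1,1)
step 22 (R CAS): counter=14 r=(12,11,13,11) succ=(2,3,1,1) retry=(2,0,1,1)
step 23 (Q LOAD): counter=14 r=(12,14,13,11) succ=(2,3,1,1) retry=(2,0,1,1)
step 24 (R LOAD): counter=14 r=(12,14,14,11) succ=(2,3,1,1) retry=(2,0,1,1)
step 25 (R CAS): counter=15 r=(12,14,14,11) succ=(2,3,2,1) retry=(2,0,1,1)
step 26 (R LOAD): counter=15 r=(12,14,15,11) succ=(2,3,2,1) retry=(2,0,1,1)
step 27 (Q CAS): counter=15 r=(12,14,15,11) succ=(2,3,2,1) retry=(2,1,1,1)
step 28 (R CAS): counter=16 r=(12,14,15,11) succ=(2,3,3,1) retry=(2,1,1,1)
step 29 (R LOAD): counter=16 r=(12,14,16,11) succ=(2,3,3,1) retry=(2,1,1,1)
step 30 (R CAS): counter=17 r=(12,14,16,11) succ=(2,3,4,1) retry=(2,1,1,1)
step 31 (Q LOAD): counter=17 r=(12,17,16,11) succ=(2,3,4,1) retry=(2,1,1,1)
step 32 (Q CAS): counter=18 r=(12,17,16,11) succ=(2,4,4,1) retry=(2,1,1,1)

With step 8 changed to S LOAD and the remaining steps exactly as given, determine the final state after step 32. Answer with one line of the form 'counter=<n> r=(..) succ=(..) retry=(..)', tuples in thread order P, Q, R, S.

counter=18 r=(12,17,16,11) succ=(3,4,4,0) retry=(1,1,1,1)

(re-executing from step 8 with the substitution; state before step 8: counter=9 r=(9,8,7,9) succ=(1,1,0,0) retry=(0,0,0,0))
step 8 (S LOAD): counter=9 r=(9,8,7,9) succ=(1,1,0,0) retry=(0,0,0,0)
step 9 (P CAS): counter=10 r=(9,8,7,9) succ=(2,1,0,0) retry=(0,0,0,0)
step 10 (R CAS): counter=10 r=(9,8,7,9) succ=(2,1,0,0) retry=(0,0,1,0)
step 11 (Q LOAD): counter=10 r=(9,10,7,9) succ=(2,1,0,0) retry=(0,0,1,0)
step 12 (P LOAD): counter=10 r=(10,10,7,9) succ=(2,1,0,0) retry=(0,0,1,0)
step 13 (Q CAS): counter=11 r=(10,10,7,9) succ=(2,2,0,0) retry=(0,0,1,0)
step 14 (S LOAD): counter=11 r=(10,10,7,11) succ=(2,2,0,0) retry=(0,0,1,0)
step 15 (Q LOAD): counter=11 r=(10,11,7,11) succ=(2,2,0,0) retry=(0,0,1,0)
step 16 (Q CAS): counter=12 r=(10,11,7,11) succ=(2,3,0,0) retry=(0,0,1,0)
step 17 (P CAS): counter=12 r=(10,11,7,11) succ=(2,3,0,0) retry=(1,0,1,0)
step 18 (P LOAD): counter=12 r=(12,11,7,11) succ=(2,3,0,0) retry=(1,0,1,0)
step 19 (P CAS): counter=13 r=(12,11,7,11) succ=(3,3,0,0) retry=(1,0,1,0)
step 20 (S CAS): counter=13 r=(12,11,7,11) succ=(3,3,0,0) retry=(1,0,1,1)
step 21 (R LOAD): counter=13 r=(12,11,13,11) succ=(3,3,0,0) retry=(1,0,1,1)
step 22 (R CAS): counter=14 r=(12,11,13,11) succ=(3,3,1,0) retry=(1,0,1,1)
step 23 (Q LOAD): counter=14 r=(12,14,13,11) succ=(3,3,1,0) retry=(1,0,1,1)
step 24 (R LOAD): counter=14 r=(12,14,14,11) succ=(3,3,1,0) retry=(1,0,1,1)
step 25 (R CAS): counter=15 r=(12,14,14,11) succ=(3,3,2,0) retry=(1,0,1,1)
step 26 (R LOAD): counter=15 r=(12,14,15,11) succ=(3,3,2,0) retry=(1,0,1,1)
step 27 (Q CAS): counter=15 r=(12,14,15,11) succ=(3,3,2,0) retry=(1,1,1,1)
step 28 (R CAS): counter=16 r=(12,14,15,11) succ=(3,3,3,0) retry=(1,1,1,1)
step 29 (R LOAD): counter=16 r=(12,14,16,11) succ=(3,3,3,0) retry=(1,1,1,1)
step 30 (R CAS): counter=17 r=(12,14,16,11) succ=(3,3,4,0) retry=(1,1,1,1)
step 31 (Q LOAD): counter=17 r=(12,17,16,11) succ=(3,3,4,0) retry=(1,1,1,1)
step 32 (Q CAS): counter=18 r=(12,17,16,11) succ=(3,4,4,0) retry=(1,1,1,1)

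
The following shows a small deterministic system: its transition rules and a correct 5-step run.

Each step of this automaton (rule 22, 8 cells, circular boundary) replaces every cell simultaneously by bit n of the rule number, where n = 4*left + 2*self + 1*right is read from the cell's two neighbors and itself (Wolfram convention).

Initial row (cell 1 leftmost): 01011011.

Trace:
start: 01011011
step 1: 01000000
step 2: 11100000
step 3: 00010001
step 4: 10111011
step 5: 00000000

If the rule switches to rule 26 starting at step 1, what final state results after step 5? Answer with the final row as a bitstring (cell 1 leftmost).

(re-executing steps 1..5 under rule 26; state before step 1: 01011011)
step 1: 00010010
step 2: 00101101
step 3: 11001000
step 4: 10110101
step 5: 00100001

00100001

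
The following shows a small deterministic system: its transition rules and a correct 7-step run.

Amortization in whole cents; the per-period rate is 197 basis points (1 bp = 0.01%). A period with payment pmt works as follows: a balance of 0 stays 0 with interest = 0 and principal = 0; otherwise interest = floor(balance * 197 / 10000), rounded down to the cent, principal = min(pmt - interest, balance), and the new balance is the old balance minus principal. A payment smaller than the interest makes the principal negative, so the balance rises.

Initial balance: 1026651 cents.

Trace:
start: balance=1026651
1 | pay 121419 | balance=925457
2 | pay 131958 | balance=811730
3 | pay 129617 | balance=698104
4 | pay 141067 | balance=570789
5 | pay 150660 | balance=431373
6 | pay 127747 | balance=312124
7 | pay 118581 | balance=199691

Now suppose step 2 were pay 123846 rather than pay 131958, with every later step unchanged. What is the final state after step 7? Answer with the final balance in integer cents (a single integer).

208633

(re-executing from step 2 with the substitution; state before step 2: balance=925457)
2 | pay 123846 | balance=819842
3 | pay 129617 | balance=706375
4 | pay 141067 | balance=579223
5 | pay 150660 | balance=439973
6 | pay 127747 | balance=320893
7 | pay 118581 | balance=208633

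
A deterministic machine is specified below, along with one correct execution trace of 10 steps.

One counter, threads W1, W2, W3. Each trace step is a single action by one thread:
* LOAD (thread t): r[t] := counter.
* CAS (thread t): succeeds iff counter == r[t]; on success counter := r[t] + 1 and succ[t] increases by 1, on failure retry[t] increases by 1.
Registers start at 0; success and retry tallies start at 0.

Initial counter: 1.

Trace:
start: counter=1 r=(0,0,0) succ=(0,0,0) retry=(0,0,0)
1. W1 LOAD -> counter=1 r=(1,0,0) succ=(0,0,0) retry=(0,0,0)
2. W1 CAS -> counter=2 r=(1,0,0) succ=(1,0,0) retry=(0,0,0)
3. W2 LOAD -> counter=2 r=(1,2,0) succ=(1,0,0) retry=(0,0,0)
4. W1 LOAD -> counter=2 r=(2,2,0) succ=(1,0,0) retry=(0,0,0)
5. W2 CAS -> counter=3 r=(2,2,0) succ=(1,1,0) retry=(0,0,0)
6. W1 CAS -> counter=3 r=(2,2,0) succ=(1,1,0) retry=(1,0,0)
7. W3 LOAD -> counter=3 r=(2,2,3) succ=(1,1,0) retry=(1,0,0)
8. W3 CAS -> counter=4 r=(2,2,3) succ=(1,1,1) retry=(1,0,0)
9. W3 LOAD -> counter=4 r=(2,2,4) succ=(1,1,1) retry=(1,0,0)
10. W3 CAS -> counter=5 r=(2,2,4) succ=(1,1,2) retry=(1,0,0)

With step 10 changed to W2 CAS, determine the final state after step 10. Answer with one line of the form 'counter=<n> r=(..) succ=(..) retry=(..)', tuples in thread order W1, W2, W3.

(re-executing from step 10 with the substitution; state before step 10: counter=4 r=(2,2,4) succ=(1,1,1) retry=(1,0,0))
10. W2 CAS -> counter=4 r=(2,2,4) succ=(1,1,1) retry=(1,1,0)

counter=4 r=(2,2,4) succ=(1,1,1) retry=(1,1,0)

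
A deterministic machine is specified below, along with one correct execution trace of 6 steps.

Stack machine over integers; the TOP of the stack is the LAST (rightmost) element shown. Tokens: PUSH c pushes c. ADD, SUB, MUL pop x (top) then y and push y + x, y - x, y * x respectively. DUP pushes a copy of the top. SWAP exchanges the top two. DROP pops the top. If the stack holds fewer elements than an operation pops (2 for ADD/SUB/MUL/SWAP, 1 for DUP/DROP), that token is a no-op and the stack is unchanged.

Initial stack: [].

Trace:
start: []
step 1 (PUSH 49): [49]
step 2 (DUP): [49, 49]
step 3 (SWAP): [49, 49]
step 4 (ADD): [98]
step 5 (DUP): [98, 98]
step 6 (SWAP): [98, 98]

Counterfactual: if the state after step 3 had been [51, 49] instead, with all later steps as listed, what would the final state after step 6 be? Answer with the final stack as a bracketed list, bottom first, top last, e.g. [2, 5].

state after step 3 := [51, 49]
step 4 (ADD): [100]
step 5 (DUP): [100, 100]
step 6 (SWAP): [100, 100]

[100, 100]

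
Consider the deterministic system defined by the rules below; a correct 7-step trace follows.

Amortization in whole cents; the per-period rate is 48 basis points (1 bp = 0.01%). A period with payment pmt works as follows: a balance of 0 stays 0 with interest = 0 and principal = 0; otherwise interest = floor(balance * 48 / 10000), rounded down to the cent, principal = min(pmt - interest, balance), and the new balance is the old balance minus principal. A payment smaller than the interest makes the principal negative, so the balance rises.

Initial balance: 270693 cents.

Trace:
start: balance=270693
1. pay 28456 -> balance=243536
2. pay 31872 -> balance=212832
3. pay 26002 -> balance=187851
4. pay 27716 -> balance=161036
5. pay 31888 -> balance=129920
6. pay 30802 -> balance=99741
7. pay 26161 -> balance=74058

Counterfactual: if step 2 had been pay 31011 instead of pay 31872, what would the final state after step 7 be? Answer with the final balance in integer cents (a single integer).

74940

(re-executing from step 2 with the substitution; state before step 2: balance=243536)
2. pay 31011 -> balance=213693
3. pay 26002 -> balance=188716
4. pay 27716 -> balance=161905
5. pay 31888 -> balance=130794
6. pay 30802 -> balance=100619
7. pay 26161 -> balance=74940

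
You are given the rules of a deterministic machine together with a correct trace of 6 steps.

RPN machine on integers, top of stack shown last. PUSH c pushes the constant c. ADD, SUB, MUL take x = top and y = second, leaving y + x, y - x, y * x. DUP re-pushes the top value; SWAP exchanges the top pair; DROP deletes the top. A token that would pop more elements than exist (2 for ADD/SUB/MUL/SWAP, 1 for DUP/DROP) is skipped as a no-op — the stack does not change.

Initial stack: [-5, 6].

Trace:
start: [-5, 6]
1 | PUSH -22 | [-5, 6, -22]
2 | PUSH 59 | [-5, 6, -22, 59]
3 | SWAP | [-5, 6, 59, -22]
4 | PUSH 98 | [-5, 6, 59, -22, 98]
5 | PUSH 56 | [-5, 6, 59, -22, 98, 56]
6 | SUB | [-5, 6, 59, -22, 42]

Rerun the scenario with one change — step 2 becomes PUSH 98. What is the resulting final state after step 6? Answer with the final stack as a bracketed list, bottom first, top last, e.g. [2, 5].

[-5, 6, 98, -22, 42]

(re-executing from step 2 with the substitution; state before step 2: [-5, 6, -22])
2 | PUSH 98 | [-5, 6, -22, 98]
3 | SWAP | [-5, 6, 98, -22]
4 | PUSH 98 | [-5, 6, 98, -22, 98]
5 | PUSH 56 | [-5, 6, 98, -22, 98, 56]
6 | SUB | [-5, 6, 98, -22, 42]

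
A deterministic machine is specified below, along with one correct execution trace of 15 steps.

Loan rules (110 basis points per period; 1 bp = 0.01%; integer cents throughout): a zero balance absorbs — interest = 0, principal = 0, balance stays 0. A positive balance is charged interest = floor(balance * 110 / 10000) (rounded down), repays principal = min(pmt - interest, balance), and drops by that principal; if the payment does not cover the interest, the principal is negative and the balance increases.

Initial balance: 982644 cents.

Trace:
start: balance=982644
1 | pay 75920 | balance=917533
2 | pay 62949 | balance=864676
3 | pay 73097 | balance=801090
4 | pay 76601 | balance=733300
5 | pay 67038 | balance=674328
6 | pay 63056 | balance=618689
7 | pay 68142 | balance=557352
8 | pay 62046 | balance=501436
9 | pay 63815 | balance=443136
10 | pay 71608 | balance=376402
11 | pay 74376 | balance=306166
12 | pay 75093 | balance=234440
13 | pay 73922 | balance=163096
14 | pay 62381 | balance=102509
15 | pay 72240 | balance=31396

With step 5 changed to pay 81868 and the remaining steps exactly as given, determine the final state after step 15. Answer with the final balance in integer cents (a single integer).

14854

(re-executing from step 5 with the substitution; state before step 5: balance=733300)
5 | pay 81868 | balance=659498
6 | pay 63056 | balance=603696
7 | pay 68142 | balance=542194
8 | pay 62046 | balance=486112
9 | pay 63815 | balance=427644
10 | pay 71608 | balance=360740
11 | pay 74376 | balance=290332
12 | pay 75093 | balance=218432
13 | pay 73922 | balance=146912
14 | pay 62381 | balance=86147
15 | pay 72240 | balance=14854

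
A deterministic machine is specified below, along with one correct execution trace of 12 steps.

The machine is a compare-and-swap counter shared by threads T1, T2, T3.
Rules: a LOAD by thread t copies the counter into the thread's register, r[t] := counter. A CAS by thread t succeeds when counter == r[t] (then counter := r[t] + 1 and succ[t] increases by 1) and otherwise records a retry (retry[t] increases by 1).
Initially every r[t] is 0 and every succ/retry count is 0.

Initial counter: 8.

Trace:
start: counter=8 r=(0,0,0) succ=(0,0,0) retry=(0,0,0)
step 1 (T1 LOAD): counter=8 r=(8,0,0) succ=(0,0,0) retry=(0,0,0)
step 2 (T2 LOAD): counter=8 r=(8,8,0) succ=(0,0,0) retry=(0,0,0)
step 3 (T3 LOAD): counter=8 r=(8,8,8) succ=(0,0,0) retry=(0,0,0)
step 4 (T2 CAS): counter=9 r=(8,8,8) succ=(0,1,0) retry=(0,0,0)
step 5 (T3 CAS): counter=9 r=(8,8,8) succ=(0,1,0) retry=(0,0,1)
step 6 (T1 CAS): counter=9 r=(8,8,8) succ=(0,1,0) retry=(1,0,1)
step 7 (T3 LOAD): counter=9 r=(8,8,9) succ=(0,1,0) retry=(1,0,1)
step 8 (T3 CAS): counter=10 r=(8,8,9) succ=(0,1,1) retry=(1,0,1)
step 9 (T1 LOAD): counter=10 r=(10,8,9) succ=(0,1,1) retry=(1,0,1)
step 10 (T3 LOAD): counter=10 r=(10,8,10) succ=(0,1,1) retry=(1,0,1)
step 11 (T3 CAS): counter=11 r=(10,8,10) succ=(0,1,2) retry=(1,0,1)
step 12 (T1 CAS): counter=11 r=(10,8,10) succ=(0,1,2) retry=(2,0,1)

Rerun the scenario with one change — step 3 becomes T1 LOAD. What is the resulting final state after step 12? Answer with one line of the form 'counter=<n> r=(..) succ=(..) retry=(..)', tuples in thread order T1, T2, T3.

(re-executing from step 3 with the substitution; state before step 3: counter=8 r=(8,8,0) succ=(0,0,0) retry=(0,0,0))
step 3 (T1 LOAD): counter=8 r=(8,8,0) succ=(0,0,0) retry=(0,0,0)
step 4 (T2 CAS): counter=9 r=(8,8,0) succ=(0,1,0) retry=(0,0,0)
step 5 (T3 CAS): counter=9 r=(8,8,0) succ=(0,1,0) retry=(0,0,1)
step 6 (T1 CAS): counter=9 r=(8,8,0) succ=(0,1,0) retry=(1,0,1)
step 7 (T3 LOAD): counter=9 r=(8,8,9) succ=(0,1,0) retry=(1,0,1)
step 8 (T3 CAS): counter=10 r=(8,8,9) succ=(0,1,1) retry=(1,0,1)
step 9 (T1 LOAD): counter=10 r=(10,8,9) succ=(0,1,1) retry=(1,0,1)
step 10 (T3 LOAD): counter=10 r=(10,8,10) succ=(0,1,1) retry=(1,0,1)
step 11 (T3 CAS): counter=11 r=(10,8,10) succ=(0,1,2) retry=(1,0,1)
step 12 (T1 CAS): counter=11 r=(10,8,10) succ=(0,1,2) retry=(2,0,1)

counter=11 r=(10,8,10) succ=(0,1,2) retry=(2,0,1)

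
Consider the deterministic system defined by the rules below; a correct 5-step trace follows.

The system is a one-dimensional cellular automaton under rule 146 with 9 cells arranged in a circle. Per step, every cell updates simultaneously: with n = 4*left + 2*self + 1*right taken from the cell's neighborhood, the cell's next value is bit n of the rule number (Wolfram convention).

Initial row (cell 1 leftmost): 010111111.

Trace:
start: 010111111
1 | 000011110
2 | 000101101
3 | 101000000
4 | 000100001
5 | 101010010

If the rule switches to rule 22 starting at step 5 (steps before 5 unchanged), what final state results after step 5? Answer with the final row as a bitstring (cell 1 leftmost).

(re-executing step 5 under rule 22; state before step 5: 000100001)
5 | 101110011

101110011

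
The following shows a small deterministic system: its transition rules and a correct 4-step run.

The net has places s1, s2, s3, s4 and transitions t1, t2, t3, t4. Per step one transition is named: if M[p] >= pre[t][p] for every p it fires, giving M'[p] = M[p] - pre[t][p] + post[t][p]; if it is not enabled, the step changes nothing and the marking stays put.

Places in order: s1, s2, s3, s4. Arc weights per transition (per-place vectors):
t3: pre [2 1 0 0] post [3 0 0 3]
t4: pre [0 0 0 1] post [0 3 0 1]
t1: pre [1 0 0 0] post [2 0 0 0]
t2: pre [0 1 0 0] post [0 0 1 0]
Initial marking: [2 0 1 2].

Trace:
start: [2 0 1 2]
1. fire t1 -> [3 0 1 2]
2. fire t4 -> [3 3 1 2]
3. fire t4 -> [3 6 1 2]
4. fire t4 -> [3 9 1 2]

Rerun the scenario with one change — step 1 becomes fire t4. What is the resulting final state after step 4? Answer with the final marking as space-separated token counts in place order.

2 12 1 2

(re-executing from step 1 with the substitution; state before step 1: [2 0 1 2])
1. fire t4 -> [2 3 1 2]
2. fire t4 -> [2 6 1 2]
3. fire t4 -> [2 9 1 2]
4. fire t4 -> [2 12 1 2]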